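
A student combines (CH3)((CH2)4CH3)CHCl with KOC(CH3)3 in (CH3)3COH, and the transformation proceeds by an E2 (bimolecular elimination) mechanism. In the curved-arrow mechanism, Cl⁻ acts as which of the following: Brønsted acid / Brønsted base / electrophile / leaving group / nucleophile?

leaving group

Step 1: The strong base (CH3)3CO⁻ removes a β-hydrogen; in the same concerted event the electrons of the breaking C–H bond form the new π(C=C) bond and the C–Cl σ-bond breaks, expelling Cl⁻. Anti-periplanar geometry; one transition state.
Cl⁻ departs with both electrons of the breaking σ-bond — that is the definition of a leaving group.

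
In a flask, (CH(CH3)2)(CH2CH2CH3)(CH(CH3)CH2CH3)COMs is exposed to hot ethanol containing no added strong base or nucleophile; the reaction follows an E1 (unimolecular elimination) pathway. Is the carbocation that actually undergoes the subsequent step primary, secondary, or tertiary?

tertiary

Step 1: The C–O bond breaks with both electrons going to the mesylate; MsO⁻ leaves and a tertiary carbocation remains.
No single 1,2-shift to an adjacent carbon would give a more-substituted cation, so no rearrangement occurs.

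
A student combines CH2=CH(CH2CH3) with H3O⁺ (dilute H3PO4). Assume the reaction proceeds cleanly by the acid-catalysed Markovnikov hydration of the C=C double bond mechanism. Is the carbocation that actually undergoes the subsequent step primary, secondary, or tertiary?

Step 1: The π electrons of the C=C bond attack a proton of H3O⁺; Markovnikov addition places the new C–H on the less-substituted alkene carbon, so the positive charge ends up on the more-substituted carbon — a secondary carbocation. H2O is released.
No single 1,2-shift to an adjacent carbon would give a more-substituted cation, so no rearrangement occurs.

secondary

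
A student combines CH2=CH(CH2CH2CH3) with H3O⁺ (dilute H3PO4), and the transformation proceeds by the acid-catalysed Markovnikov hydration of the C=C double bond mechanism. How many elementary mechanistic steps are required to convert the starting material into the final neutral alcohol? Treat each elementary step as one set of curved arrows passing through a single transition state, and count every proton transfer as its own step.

3

Step 1: Electrophilic addition begins with the π(C=C) electrons forming a bond to the proton of H3O⁺. Following Markovnikov's rule, the resulting cation is secondary. H2O is released.
(No 1,2-shift: no single shift to an adjacent carbon would give a more stable cation.)
Step 2: Nucleophilic capture of the cation by H2O produces the protonated alcohol (an oxonium ion).
Step 3: Deprotonation of the oxonium ion by a water molecule delivers the neutral alcohol and regenerates the acid catalyst.
Total: 3 elementary steps.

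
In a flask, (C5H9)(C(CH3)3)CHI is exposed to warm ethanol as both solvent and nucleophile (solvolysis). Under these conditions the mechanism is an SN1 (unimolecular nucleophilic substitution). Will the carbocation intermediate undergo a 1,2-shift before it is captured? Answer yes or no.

yes

The first-formed carbocation is secondary.
The adjacent cyclopentyl carbon already bears 2 other carbon substituents and has a hydrogen to migrate; after a 1,2-hydride shift from that carbon the positive charge sits on a tertiary centre.
Tertiary is more stable than secondary, so the shift occurs.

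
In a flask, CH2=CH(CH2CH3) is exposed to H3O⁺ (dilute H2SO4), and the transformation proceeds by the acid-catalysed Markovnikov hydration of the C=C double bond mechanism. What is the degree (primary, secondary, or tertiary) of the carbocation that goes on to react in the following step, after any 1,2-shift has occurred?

Step 1: Protonation of the alkene by H3O⁺: the π bond acts as the nucleophile and picks up H⁺, giving the more stable (Markovnikov) secondary carbocation. H2O is released.
No single 1,2-shift to an adjacent carbon would give a more-substituted cation, so no rearrangement occurs.

secondary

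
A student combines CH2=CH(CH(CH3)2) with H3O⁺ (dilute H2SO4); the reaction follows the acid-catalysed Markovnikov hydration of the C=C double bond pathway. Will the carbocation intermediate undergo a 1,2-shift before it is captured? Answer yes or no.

yes

The first-formed carbocation is secondary.
The adjacent isopropyl carbon already bears 2 other carbon substituents and has a hydrogen to migrate; after a 1,2-hydride shift from that carbon the positive charge sits on a tertiary centre.
Tertiary is more stable than secondary, so the shift occurs.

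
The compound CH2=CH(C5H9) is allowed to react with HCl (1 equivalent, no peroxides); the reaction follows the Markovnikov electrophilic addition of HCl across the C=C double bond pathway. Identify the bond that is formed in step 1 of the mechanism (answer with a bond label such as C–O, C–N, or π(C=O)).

C–H

Step 1: The π electrons of the C=C bond attack a proton of HCl; Markovnikov addition places the new C–H on the less-substituted alkene carbon, so the positive charge ends up on the more-substituted carbon — a secondary carbocation. The H–Cl bond breaks heterolytically, releasing Cl⁻.
The bond formed in this step is the C–H bond.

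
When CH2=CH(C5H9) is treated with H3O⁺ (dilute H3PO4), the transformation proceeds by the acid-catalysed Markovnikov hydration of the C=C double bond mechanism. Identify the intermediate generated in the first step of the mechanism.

Step 1: Electrophilic addition begins with the π(C=C) electrons forming a bond to the proton of H3O⁺. Following Markovnikov's rule, the resulting cation is secondary. H2O is released.
After step 1 the species present is a secondary carbocation.

secondary carbocation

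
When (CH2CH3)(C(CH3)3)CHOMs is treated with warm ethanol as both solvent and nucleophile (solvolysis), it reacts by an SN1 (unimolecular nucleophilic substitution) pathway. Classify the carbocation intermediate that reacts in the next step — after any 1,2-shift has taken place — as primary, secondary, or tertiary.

Step 1: The C–O bond breaks with both electrons going to the mesylate; MsO⁻ leaves and a secondary carbocation remains.
Step 2: Carbocation rearrangement: a 1,2-methyl shift from the adjacent tert-butyl carbon converts the initially-formed secondary cation into the more stable tertiary cation.
The cation rearranges from secondary to tertiary via a 1,2-methyl shift from the adjacent tert-butyl carbon; the tertiary cation is what reacts next.

tertiary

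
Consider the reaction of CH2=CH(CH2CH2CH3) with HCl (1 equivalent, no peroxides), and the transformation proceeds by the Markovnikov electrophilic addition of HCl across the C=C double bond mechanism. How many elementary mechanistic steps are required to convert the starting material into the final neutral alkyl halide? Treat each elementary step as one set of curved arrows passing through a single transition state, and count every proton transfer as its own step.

2

Step 1: The π electrons of the C=C bond attack a proton of HCl; Markovnikov addition places the new C–H on the less-substituted alkene carbon, so the positive charge ends up on the more-substituted carbon — a secondary carbocation. The H–Cl bond breaks heterolytically, releasing Cl⁻.
(No 1,2-shift: no single shift to an adjacent carbon would give a more stable cation.)
Step 2: The Cl⁻ anion donates a lone pair to the carbocation, forming the new C–Cl σ-bond and giving the neutral alkyl halide.
Total: 2 elementary steps.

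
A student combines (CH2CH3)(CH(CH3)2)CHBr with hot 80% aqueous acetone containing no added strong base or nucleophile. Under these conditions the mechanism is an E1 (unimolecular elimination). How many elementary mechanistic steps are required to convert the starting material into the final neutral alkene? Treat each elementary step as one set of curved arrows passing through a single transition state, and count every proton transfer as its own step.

3

Step 1: Rate-determining heterolysis of the C–Br bond gives Br⁻ and a secondary carbocation.
Step 2: A hydride (H with its bonding pair) migrates from the adjacent isopropyl carbon to the cationic centre — a 1,2-hydride shift — upgrading the secondary cation to a tertiary one.
Step 3: A water molecule (solvent) deprotonates a β-carbon; as the C–H bond breaks, those electrons form the new alkene π bond.
Total: 3 elementary steps.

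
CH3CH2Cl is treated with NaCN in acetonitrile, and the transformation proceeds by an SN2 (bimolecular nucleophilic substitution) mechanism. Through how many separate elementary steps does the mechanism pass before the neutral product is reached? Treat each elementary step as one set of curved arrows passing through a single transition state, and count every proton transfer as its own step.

1

Step 1: Backside attack by CN⁻ on the carbon bearing the chloride: the new C–C bond forms as the C–Cl bond breaks, with Walden inversion at carbon.
Total: 1 elementary step.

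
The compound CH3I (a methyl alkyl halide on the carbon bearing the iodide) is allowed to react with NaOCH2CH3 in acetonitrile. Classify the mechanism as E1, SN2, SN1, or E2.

SN2

Conditions: a methyl substrate with a strong nucleophile in the polar aprotic solvent acetonitrile.
These conditions are the textbook signature of the SN2 pathway.
An unhindered substrate with a strong nucleophile in a polar aprotic solvent favours one-step backside displacement.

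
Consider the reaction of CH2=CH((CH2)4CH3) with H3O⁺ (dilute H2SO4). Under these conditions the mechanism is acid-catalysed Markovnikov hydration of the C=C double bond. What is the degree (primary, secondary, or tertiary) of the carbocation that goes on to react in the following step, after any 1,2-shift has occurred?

secondary

Step 1: Electrophilic addition begins with the π(C=C) electrons forming a bond to the proton of H3O⁺. Following Markovnikov's rule, the resulting cation is secondary. H2O is released.
No single 1,2-shift to an adjacent carbon would give a more-substituted cation, so no rearrangement occurs.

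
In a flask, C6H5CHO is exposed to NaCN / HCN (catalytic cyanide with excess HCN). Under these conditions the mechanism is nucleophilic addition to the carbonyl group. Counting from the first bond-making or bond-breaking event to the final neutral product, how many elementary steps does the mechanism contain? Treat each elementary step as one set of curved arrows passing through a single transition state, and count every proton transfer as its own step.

2

Step 1: A lone pair / filled orbital on CN⁻ attacks the electrophilic carbonyl carbon; the π(C=O) electrons shift onto oxygen, producing a tetrahedral alkoxide intermediate.
Step 2: The alkoxide is protonated in situ by undissociated HCN, yielding a cyanohydrin; the CN⁻ so formed carries on the cycle.
Total: 2 elementary steps.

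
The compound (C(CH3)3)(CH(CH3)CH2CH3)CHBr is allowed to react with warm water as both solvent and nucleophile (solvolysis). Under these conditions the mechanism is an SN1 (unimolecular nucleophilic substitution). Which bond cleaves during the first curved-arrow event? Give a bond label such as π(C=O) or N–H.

C–Br

Step 1: Rate-determining heterolysis of the C–Br bond gives Br⁻ and a secondary carbocation.
The bond broken in this step is the C–Br bond.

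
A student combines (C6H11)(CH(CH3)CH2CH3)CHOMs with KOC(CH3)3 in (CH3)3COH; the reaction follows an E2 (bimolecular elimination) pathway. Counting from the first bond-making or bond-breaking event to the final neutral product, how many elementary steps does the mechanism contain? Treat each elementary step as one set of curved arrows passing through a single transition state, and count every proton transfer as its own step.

Step 1: In one step, (CH3)3CO⁻ pulls off a β-proton, the C–O bond cleaves, and a C=C double bond forms between the α- and β-carbons (E2, anti elimination).
Total: 1 elementary step.

1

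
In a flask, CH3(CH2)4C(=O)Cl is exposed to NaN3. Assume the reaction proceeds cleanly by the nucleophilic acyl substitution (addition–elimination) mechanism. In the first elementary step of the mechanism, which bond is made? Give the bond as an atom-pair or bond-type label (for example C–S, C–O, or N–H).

C–N

Step 1: Nucleophilic addition of N3⁻ to the acyl carbon breaks the π(C=O) bond and yields a tetrahedral, anionic intermediate.
The bond formed in this step is the C–N bond.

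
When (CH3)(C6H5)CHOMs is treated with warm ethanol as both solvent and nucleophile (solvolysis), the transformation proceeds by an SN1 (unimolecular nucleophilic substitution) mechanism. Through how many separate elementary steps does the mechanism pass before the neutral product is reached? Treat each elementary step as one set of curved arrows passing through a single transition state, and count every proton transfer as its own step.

Step 1: Ionisation: the C–O σ-bond cleaves heterolytically; both bonding electrons depart with MsO⁻, leaving a secondary carbocation at the α-carbon.
(No 1,2-shift: no single shift to an adjacent carbon would give a more stable cation.)
Step 2: A lone pair on the oxygen of CH3CH2OH attacks the carbocation, forming a new C–O σ-bond and an oxonium ion.
Step 3: Deprotonation of the oxonium oxygen by solvent ethanol yields the neutral ether.
Total: 3 elementary steps.

3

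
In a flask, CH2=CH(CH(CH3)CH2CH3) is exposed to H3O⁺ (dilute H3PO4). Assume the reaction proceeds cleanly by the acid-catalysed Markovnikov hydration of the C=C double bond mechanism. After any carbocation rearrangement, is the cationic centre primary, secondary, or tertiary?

tertiary

Step 1: The π electrons of the C=C bond attack a proton of H3O⁺; Markovnikov addition places the new C–H on the less-substituted alkene carbon, so the positive charge ends up on the more-substituted carbon — a secondary carbocation. H2O is released.
Step 2: Carbocation rearrangement: a 1,2-hydride shift from the adjacent sec-butyl carbon converts the initially-formed secondary cation into the more stable tertiary cation.
The cation rearranges from secondary to tertiary via a 1,2-hydride shift from the adjacent sec-butyl carbon; the tertiary cation is what reacts next.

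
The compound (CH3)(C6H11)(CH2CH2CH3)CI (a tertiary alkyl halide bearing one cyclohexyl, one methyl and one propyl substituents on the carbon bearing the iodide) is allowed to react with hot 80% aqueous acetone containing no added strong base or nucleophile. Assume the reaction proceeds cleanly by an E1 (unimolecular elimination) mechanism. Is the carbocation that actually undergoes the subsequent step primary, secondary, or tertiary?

Step 1: Rate-determining heterolysis of the C–I bond gives I⁻ and a tertiary carbocation.
No single 1,2-shift to an adjacent carbon would give a more-substituted cation, so no rearrangement occurs.

tertiary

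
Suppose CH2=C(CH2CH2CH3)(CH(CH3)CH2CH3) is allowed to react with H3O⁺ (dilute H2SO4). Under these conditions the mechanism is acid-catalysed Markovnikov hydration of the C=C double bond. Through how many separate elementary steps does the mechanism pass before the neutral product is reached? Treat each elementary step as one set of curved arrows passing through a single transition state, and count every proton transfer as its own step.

3

Step 1: Protonation of the alkene by H3O⁺: the π bond acts as the nucleophile and picks up H⁺, giving the more stable (Markovnikov) tertiary carbocation. H2O is released.
(No 1,2-shift: no single shift to an adjacent carbon would give a more stable cation.)
Step 2: Nucleophilic capture of the cation by H2O produces the protonated alcohol (an oxonium ion).
Step 3: H2O removes a proton from the oxonium oxygen, regenerating H3O⁺ and giving the neutral alcohol.
Total: 3 elementary steps.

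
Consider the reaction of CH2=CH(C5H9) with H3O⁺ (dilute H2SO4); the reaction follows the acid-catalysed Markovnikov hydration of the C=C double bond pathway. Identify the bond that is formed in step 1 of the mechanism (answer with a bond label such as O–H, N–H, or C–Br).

C–H

Step 1: Protonation of the alkene by H3O⁺: the π bond acts as the nucleophile and picks up H⁺, giving the more stable (Markovnikov) secondary carbocation. H2O is released.
The bond formed in this step is the C–H bond.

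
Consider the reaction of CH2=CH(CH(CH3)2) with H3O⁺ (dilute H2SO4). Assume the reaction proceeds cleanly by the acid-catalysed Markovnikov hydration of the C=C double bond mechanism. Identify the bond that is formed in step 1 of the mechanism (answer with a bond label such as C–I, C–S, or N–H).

C–H

Step 1: Protonation of the alkene by H3O⁺: the π bond acts as the nucleophile and picks up H⁺, giving the more stable (Markovnikov) secondary carbocation. H2O is released.
The bond formed in this step is the C–H bond.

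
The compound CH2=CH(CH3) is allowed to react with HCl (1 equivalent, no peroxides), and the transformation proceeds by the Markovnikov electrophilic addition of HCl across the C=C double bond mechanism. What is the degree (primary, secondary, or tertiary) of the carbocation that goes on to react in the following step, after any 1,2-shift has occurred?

Step 1: Protonation of the alkene by HCl: the π bond acts as the nucleophile and picks up H⁺, giving the more stable (Markovnikov) secondary carbocation. The H–Cl bond breaks heterolytically, releasing Cl⁻.
No single 1,2-shift to an adjacent carbon would give a more-substituted cation, so no rearrangement occurs.

secondary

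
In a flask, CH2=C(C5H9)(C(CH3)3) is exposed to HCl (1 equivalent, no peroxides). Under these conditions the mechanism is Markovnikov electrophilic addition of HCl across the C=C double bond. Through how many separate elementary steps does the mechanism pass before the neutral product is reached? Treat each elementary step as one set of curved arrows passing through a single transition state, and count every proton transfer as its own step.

2

Step 1: The π electrons of the C=C bond attack a proton of HCl; Markovnikov addition places the new C–H on the less-substituted alkene carbon, so the positive charge ends up on the more-substituted carbon — a tertiary carbocation. The H–Cl bond breaks heterolytically, releasing Cl⁻.
(No 1,2-shift: no single shift to an adjacent carbon would give a more stable cation.)
Step 2: Nucleophilic attack by Cl⁻ on the carbocation completes the addition, giving R–Cl.
Total: 2 elementary steps.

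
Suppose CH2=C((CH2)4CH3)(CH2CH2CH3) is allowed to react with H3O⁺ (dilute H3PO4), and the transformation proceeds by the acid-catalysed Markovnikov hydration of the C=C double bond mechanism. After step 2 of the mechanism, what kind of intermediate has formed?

oxonium ion

Step 1: Protonation of the alkene by H3O⁺: the π bond acts as the nucleophile and picks up H⁺, giving the more stable (Markovnikov) tertiary carbocation. H2O is released.
Step 2: Water acts as the nucleophile: an oxygen lone pair bonds to the cationic carbon, giving an oxonium-ion intermediate.
After step 2 the species present is an oxonium ion.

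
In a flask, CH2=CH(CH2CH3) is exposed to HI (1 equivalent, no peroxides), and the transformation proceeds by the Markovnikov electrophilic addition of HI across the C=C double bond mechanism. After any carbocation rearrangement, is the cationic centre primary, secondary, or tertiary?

Step 1: Protonation of the alkene by HI: the π bond acts as the nucleophile and picks up H⁺, giving the more stable (Markovnikov) secondary carbocation. The H–I bond breaks heterolytically, releasing I⁻.
No single 1,2-shift to an adjacent carbon would give a more-substituted cation, so no rearrangement occurs.

secondary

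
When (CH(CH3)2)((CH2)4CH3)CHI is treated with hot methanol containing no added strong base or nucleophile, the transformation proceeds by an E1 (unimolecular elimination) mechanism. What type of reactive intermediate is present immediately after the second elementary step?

Step 1: Rate-determining heterolysis of the C–I bond gives I⁻ and a secondary carbocation.
Step 2: Carbocation rearrangement: a 1,2-hydride shift from the adjacent isopropyl carbon converts the initially-formed secondary cation into the more stable tertiary cation.
After step 2 the species present is a tertiary carbocation.

tertiary carbocation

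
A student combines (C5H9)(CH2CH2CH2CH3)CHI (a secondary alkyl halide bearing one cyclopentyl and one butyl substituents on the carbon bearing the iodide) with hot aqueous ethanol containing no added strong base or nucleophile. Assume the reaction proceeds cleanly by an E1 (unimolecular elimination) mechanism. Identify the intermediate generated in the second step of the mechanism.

Step 1: Unassisted departure of I⁻ (taking the C–I bonding pair) generates a secondary carbocation.
Step 2: Carbocation rearrangement: a 1,2-hydride shift from the adjacent cyclopentyl carbon converts the initially-formed secondary cation into the more stable tertiary cation.
After step 2 the species present is a tertiary carbocation.

tertiary carbocation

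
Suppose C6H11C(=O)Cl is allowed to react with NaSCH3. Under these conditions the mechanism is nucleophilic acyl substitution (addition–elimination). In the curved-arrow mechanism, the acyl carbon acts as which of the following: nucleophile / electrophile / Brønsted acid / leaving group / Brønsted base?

electrophile

Step 1: Nucleophilic addition of CH3S⁻ to the acyl carbon breaks the π(C=O) bond and yields a tetrahedral, anionic intermediate.
The acyl carbon accepts an electron pair into an empty or π* orbital — it is the electrophile.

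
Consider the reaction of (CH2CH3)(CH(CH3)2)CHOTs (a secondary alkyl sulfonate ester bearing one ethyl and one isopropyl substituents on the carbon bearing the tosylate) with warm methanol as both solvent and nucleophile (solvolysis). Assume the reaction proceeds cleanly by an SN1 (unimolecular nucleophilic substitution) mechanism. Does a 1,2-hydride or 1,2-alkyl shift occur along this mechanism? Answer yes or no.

The first-formed carbocation is secondary.
The adjacent isopropyl carbon already bears 2 other carbon substituents and has a hydrogen to migrate; after a 1,2-hydride shift from that carbon the positive charge sits on a tertiary centre.
Tertiary is more stable than secondary, so the shift occurs.

yes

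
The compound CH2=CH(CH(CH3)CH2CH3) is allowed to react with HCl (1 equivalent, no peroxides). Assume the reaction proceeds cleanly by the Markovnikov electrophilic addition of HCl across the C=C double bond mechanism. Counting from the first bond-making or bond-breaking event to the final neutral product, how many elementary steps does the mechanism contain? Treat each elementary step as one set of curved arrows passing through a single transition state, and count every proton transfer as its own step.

3

Step 1: Protonation of the alkene by HCl: the π bond acts as the nucleophile and picks up H⁺, giving the more stable (Markovnikov) secondary carbocation. The H–Cl bond breaks heterolytically, releasing Cl⁻.
Step 2: Carbocation rearrangement: a 1,2-hydride shift from the adjacent sec-butyl carbon converts the initially-formed secondary cation into the more stable tertiary cation.
Step 3: Nucleophilic attack by Cl⁻ on the carbocation completes the addition, giving R–Cl.
Total: 3 elementary steps.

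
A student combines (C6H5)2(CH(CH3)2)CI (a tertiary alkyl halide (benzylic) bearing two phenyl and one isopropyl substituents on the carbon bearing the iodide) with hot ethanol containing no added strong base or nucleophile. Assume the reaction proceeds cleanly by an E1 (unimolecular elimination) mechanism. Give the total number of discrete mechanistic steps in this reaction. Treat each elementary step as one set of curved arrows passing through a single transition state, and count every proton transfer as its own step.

2

Step 1: Ionisation: the C–I σ-bond cleaves heterolytically; both bonding electrons depart with I⁻, leaving a tertiary carbocation at the α-carbon.
(No 1,2-shift: no single shift to an adjacent carbon would give a more stable cation.)
Step 2: Loss of a β-proton to an ethanol molecule of the solvent: the C–H bonding pair collapses toward the cationic carbon to form the C=C π bond, yielding the alkene.
Total: 2 elementary steps.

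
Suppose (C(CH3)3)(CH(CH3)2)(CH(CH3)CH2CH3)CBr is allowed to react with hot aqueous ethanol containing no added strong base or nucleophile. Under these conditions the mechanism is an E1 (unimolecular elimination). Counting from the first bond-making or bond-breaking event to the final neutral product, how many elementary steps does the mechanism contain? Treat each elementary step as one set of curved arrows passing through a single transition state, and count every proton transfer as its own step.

2

Step 1: Unassisted departure of Br⁻ (taking the C–Br bonding pair) generates a tertiary carbocation.
(No 1,2-shift: no single shift to an adjacent carbon would give a more stable cation.)
Step 2: Loss of a β-proton to a water (or ethanol) molecule of the solvent: the C–H bonding pair collapses toward the cationic carbon to form the C=C π bond, yielding the alkene.
Total: 2 elementary steps.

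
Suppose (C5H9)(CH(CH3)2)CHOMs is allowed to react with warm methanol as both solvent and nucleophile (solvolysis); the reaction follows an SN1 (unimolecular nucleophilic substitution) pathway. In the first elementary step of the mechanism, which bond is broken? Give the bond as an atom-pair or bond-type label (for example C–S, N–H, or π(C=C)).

Step 1: Rate-determining heterolysis of the C–O bond gives MsO⁻ and a secondary carbocation.
The bond broken in this step is the C–O bond.

C–O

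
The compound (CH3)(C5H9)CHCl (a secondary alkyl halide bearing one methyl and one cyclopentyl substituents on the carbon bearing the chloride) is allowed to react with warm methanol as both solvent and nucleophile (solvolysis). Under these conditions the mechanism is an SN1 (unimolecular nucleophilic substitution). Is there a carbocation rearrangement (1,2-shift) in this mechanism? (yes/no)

The first-formed carbocation is secondary.
The adjacent cyclopentyl carbon already bears 2 other carbon substituents and has a hydrogen to migrate; after a 1,2-hydride shift from that carbon the positive charge sits on a tertiary centre.
Tertiary is more stable than secondary, so the shift occurs.

yes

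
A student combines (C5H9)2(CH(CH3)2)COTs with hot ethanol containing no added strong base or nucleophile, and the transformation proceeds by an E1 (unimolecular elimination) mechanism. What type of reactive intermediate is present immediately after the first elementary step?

Step 1: Unassisted departure of TsO⁻ (taking the C–O bonding pair) generates a tertiary carbocation.
After step 1 the species present is a tertiary carbocation.

tertiary carbocation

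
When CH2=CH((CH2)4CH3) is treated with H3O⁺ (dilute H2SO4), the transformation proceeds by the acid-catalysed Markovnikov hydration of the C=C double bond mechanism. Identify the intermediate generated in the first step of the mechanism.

secondary carbocation

Step 1: Electrophilic addition begins with the π(C=C) electrons forming a bond to the proton of H3O⁺. Following Markovnikov's rule, the resulting cation is secondary. H2O is released.
After step 1 the species present is a secondary carbocation.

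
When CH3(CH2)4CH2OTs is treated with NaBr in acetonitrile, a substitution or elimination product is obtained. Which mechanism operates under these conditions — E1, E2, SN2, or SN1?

Conditions: a primary substrate with a strong nucleophile in the polar aprotic solvent acetonitrile.
These conditions are the textbook signature of the SN2 pathway.
An unhindered substrate with a strong nucleophile in a polar aprotic solvent favours one-step backside displacement.

SN2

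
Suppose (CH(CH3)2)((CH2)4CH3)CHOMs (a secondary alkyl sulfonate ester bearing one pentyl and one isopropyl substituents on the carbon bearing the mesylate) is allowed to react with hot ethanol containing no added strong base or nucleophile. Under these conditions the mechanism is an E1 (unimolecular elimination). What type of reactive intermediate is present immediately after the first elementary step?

secondary carbocation

Step 1: Rate-determining heterolysis of the C–O bond gives MsO⁻ and a secondary carbocation.
After step 1 the species present is a secondary carbocation.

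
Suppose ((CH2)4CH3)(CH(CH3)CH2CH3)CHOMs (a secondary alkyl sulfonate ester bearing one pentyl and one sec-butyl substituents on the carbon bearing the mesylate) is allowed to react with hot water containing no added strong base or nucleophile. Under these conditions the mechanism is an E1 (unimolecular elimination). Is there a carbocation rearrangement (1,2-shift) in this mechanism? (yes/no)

The first-formed carbocation is secondary.
The adjacent sec-butyl carbon already bears 2 other carbon substituents and has a hydrogen to migrate; after a 1,2-hydride shift from that carbon the positive charge sits on a tertiary centre.
Tertiary is more stable than secondary, so the shift occurs.

yes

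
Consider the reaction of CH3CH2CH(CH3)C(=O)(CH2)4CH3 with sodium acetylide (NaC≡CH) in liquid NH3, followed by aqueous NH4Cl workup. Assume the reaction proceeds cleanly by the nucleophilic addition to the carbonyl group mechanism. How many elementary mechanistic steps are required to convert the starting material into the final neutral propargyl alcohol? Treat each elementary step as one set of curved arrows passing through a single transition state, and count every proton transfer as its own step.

Step 1: HC≡C⁻ attacks the sp² carbonyl carbon; the C=O π bond breaks and the electrons end up as a lone pair on the alkoxide oxygen of the tetrahedral intermediate.
Step 2: The alkoxide picks up a proton during aqueous NH4Cl workup to yield a propargyl alcohol.
Total: 2 elementary steps.

2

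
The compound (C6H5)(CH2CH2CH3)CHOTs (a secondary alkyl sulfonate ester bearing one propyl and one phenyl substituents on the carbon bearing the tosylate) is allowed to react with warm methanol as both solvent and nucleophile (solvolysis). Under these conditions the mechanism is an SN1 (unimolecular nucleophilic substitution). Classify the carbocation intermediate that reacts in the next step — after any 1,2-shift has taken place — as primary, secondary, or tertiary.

Step 1: Ionisation: the C–O σ-bond cleaves heterolytically; both bonding electrons depart with TsO⁻, leaving a secondary carbocation at the α-carbon.
No single 1,2-shift to an adjacent carbon would give a more-substituted cation, so no rearrangement occurs.

secondary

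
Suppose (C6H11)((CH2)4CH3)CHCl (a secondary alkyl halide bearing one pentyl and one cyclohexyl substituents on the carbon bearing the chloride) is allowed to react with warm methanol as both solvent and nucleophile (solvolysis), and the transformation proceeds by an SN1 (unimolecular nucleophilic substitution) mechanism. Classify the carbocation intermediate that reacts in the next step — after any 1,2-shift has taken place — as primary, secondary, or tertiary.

Step 1: Unassisted departure of Cl⁻ (taking the C–Cl bonding pair) generates a secondary carbocation.
Step 2: Carbocation rearrangement: a 1,2-hydride shift from the adjacent cyclohexyl carbon converts the initially-formed secondary cation into the more stable tertiary cation.
The cation rearranges from secondary to tertiary via a 1,2-hydride shift from the adjacent cyclohexyl carbon; the tertiary cation is what reacts next.

tertiary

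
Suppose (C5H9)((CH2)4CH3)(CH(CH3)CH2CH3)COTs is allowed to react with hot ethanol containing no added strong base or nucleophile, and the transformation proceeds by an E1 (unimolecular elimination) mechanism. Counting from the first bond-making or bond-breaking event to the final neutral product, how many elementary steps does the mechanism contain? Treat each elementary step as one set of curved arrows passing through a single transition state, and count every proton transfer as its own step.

Step 1: The C–O bond breaks with both electrons going to the tosylate; TsO⁻ leaves and a tertiary carbocation remains.
(No 1,2-shift: no single shift to an adjacent carbon would give a more stable cation.)
Step 2: A weak base (an ethanol molecule from the solvent) removes a proton from a carbon adjacent to the cationic centre; the electrons of that C–H bond become the new π(C=C) bond, giving the alkene.
Total: 2 elementary steps.

2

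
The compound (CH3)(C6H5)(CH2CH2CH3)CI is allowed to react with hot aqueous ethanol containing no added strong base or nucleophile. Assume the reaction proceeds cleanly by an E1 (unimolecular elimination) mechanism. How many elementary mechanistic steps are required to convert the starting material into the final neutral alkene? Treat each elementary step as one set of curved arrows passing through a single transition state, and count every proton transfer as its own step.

Step 1: The C–I bond breaks with both electrons going to the iodide; I⁻ leaves and a tertiary carbocation remains.
(No 1,2-shift: no single shift to an adjacent carbon would give a more stable cation.)
Step 2: Loss of a β-proton to a water (or ethanol) molecule of the solvent: the C–H bonding pair collapses toward the cationic carbon to form the C=C π bond, yielding the alkene.
Total: 2 elementary steps.

2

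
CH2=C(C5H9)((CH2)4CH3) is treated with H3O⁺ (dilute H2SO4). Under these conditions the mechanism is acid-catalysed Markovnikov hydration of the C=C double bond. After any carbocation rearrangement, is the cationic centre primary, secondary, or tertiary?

tertiary

Step 1: Protonation of the alkene by H3O⁺: the π bond acts as the nucleophile and picks up H⁺, giving the more stable (Markovnikov) tertiary carbocation. H2O is released.
No single 1,2-shift to an adjacent carbon would give a more-substituted cation, so no rearrangement occurs.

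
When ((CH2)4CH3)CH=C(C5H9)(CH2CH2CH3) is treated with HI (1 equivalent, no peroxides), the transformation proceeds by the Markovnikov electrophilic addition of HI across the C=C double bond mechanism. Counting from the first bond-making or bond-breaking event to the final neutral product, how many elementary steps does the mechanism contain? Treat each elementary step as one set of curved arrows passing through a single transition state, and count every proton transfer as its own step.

Step 1: Electrophilic addition begins with the π(C=C) electrons forming a bond to the proton of HI. Following Markovnikov's rule, the resulting cation is tertiary. The H–I bond breaks heterolytically, releasing I⁻.
(No 1,2-shift: no single shift to an adjacent carbon would give a more stable cation.)
Step 2: I⁻ captures the cation: a lone pair on I⁻ fills the empty p orbital, producing the alkyl halide product.
Total: 2 elementary steps.

2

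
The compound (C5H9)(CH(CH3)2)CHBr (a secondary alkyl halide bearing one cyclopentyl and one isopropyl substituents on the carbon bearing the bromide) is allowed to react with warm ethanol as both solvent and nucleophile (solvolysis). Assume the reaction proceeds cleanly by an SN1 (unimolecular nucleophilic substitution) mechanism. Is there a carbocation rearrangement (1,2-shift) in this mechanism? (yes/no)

yes

The first-formed carbocation is secondary.
The adjacent cyclopentyl carbon already bears 2 other carbon substituents and has a hydrogen to migrate; after a 1,2-hydride shift from that carbon the positive charge sits on a tertiary centre.
Tertiary is more stable than secondary, so the shift occurs.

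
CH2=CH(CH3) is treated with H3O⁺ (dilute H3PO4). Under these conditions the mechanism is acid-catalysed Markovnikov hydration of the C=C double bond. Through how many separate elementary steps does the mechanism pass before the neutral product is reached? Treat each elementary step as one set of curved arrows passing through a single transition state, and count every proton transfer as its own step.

Step 1: Protonation of the alkene by H3O⁺: the π bond acts as the nucleophile and picks up H⁺, giving the more stable (Markovnikov) secondary carbocation. H2O is released.
(No 1,2-shift: no single shift to an adjacent carbon would give a more stable cation.)
Step 2: Nucleophilic capture of the cation by H2O produces the protonated alcohol (an oxonium ion).
Step 3: H2O removes a proton from the oxonium oxygen, regenerating H3O⁺ and giving the neutral alcohol.
Total: 3 elementary steps.

3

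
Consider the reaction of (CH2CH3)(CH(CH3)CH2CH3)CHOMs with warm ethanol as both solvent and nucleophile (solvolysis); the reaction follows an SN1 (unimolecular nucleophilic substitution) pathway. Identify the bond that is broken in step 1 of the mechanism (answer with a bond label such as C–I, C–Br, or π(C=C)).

Step 1: The C–O bond breaks with both electrons going to the mesylate; MsO⁻ leaves and a secondary carbocation remains.
The bond broken in this step is the C–O bond.

C–O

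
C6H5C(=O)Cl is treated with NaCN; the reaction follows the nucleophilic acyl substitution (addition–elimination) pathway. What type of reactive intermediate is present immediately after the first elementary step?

Step 1: Nucleophilic addition of CN⁻ to the acyl carbon breaks the π(C=O) bond and yields a tetrahedral, anionic intermediate.
After step 1 the species present is a tetrahedral intermediate.

tetrahedral intermediate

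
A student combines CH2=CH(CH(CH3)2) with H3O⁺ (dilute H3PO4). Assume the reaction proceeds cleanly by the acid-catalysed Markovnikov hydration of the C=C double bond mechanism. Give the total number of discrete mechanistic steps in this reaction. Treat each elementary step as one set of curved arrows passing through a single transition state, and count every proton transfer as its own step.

4

Step 1: The π electrons of the C=C bond attack a proton of H3O⁺; Markovnikov addition places the new C–H on the less-substituted alkene carbon, so the positive charge ends up on the more-substituted carbon — a secondary carbocation. H2O is released.
Step 2: Carbocation rearrangement: a 1,2-hydride shift from the adjacent isopropyl carbon converts the initially-formed secondary cation into the more stable tertiary cation.
Step 3: Water acts as the nucleophile: an oxygen lone pair bonds to the cationic carbon, giving an oxonium-ion intermediate.
Step 4: Proton transfer from the O–H of the oxonium ion to H2O completes the catalytic cycle and yields the alcohol.
Total: 4 elementary steps.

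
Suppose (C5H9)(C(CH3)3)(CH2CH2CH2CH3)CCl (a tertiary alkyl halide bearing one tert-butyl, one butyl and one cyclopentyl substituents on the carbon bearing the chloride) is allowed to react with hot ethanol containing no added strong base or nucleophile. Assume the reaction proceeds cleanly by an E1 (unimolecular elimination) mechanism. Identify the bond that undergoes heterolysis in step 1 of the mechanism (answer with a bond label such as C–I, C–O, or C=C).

C–Cl

Step 1: Rate-determining heterolysis of the C–Cl bond gives Cl⁻ and a tertiary carbocation.
The bond broken in this step is the C–Cl bond.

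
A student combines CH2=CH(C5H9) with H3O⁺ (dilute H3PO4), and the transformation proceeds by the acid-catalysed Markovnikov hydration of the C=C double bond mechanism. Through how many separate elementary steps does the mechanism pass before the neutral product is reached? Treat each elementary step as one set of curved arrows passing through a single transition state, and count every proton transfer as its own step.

4

Step 1: Protonation of the alkene by H3O⁺: the π bond acts as the nucleophile and picks up H⁺, giving the more stable (Markovnikov) secondary carbocation. H2O is released.
Step 2: A 1,2-hydride shift from the adjacent cyclopentyl carbon moves the positive charge from the secondary centre to an adjacent carbon, generating a more stable tertiary carbocation.
Step 3: Water acts as the nucleophile: an oxygen lone pair bonds to the cationic carbon, giving an oxonium-ion intermediate.
Step 4: Proton transfer from the O–H of the oxonium ion to H2O completes the catalytic cycle and yields the alcohol.
Total: 4 elementary steps.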